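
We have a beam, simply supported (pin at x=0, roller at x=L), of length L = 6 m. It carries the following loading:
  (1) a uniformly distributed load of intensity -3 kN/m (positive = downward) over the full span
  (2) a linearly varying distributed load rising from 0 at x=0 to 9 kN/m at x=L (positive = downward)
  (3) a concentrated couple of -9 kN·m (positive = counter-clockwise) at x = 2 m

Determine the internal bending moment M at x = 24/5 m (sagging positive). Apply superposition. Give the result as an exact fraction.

Load 1 — uniform load w=-3 kN/m over full span:
  M_1 = wx(L-x)/2 = (-3)·(24/5)·(6-(24/5))/2 = -216/25 kN·m
Load 2 — triangular load w₀=9 kN/m (0→w₀ over full span):
  M_2 = w₀Lx/6 - w₀x³/(6L) = 9·6·(24/5)/6 - 9·(24/5)³/(6·6) = 1944/125 kN·m
Load 3 — applied couple M₀=-9 kN·m at a=2 m (b=L-a=4):
  M_3 = M₀x/L - M₀  [x>a] = (-9)·(24/5)/6 - (-9) = 9/5 kN·m
Superposition: M = Σ M_i = 1089/125 kN·m ≈ 8.712000 kN·m

M(24/5) = 1089/125 kN·m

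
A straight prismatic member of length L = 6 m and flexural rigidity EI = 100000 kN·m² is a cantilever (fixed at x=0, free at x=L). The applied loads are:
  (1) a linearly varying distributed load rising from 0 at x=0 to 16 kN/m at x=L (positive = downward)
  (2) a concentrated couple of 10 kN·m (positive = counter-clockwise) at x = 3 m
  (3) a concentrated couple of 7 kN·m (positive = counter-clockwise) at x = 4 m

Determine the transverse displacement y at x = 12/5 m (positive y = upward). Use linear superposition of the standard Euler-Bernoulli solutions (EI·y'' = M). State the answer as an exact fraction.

Load 1 — triangular load w₀=16 kN/m (0→w₀ over full span):
  y_1 = (w₀Lx³/12-w₀L²x²/6-w₀x⁵/(120L))/EI = (16·6·(12/5)³/12-16·6²·(12/5)²/6-16·(12/5)⁵/(120·6))/100000 = -216864/48828125 m
Load 2 — applied couple M₀=10 kN·m at a=3 m (b=L-a=3):
  y_2 = M₀x²/(2EI)  [x≤a] = 10·(12/5)²/(2·100000) = 9/31250 m
Load 3 — applied couple M₀=7 kN·m at a=4 m (b=L-a=2):
  y_3 = M₀x²/(2EI)  [x≤a] = 7·(12/5)²/(2·100000) = 63/312500 m
Superposition: y = Σ y_i = -771831/195312500 m ≈ -0.003952 m

y(12/5) = -771831/195312500 m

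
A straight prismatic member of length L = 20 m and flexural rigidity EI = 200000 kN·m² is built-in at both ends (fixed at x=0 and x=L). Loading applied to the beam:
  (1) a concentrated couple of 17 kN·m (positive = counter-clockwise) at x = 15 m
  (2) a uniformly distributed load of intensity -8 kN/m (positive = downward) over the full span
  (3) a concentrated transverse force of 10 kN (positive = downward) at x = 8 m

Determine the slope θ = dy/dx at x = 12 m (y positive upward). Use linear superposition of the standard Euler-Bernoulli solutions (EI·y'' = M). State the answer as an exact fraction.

θ(12) = -10497/10000000 rad

Load 1 — applied couple M₀=17 kN·m at a=15 m (b=L-a=5):
  θ_1 = (R_Ax²/2 - M_Ax)/EI  [x≤a] with R_A=153/160, M_A=85/16 = ((153/160)·12²/2 - (85/16)·12)/200000 = 51/2000000 rad
Load 2 — uniform load w=-8 kN/m over full span:
  θ_2 = -wx(L-x)(L-2x)/(12EI) = -(-8)·12·(20-12)·(20-2·12)/(12·200000) = -4/3125 rad
Load 3 — point force P=10 kN at a=8 m (b=L-a=12):
  θ_3 = Pa²(L-x)(2bL-(3b+a)(L-x))/(2L³EI)  [x>a] = 10·8²·(20-12)·(2·12·20-(3·12+8)·(20-12))/(2·20³·200000) = 16/78125 rad
Superposition: θ = Σ θ_i = -10497/10000000 rad ≈ -0.001050 rad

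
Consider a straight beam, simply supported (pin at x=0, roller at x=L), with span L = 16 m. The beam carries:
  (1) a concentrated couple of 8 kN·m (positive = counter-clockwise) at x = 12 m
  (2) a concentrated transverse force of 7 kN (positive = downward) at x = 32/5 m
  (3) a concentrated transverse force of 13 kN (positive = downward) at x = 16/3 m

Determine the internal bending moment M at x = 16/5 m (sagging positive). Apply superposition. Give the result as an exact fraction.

M(16/5) = 3208/75 kN·m

Load 1 — applied couple M₀=8 kN·m at a=12 m (b=L-a=4):
  M_1 = M₀x/L  [x≤a] = 8·(16/5)/16 = 8/5 kN·m
Load 2 — point force P=7 kN at a=32/5 m (b=L-a=48/5):
  M_2 = Pbx/L  [x≤a] = 7·(48/5)·(16/5)/16 = 336/25 kN·m
Load 3 — point force P=13 kN at a=16/3 m (b=L-a=32/3):
  M_3 = Pbx/L  [x≤a] = 13·(32/3)·(16/5)/16 = 416/15 kN·m
Superposition: M = Σ M_i = 3208/75 kN·m ≈ 42.773333 kN·m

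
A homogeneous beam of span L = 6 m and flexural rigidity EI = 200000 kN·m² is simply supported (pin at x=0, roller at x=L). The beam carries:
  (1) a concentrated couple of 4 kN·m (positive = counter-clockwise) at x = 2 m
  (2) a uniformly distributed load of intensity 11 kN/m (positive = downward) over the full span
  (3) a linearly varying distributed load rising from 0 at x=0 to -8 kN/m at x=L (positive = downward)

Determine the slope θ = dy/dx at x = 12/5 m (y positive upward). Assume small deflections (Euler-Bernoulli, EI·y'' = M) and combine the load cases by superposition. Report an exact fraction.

Load 1 — applied couple M₀=4 kN·m at a=2 m (b=L-a=4):
  θ_1 = (M₀x²/(2L)-M₀(x-a)+C₁)/EI  [x>a] with C₁=M₀(3b²-L²)/(6L)=4/3 = (4·(12/5)²/(2·6)-4·((12/5)-2)+(4/3))/200000 = 31/3750000 rad
Load 2 — uniform load w=11 kN/m over full span:
  θ_2 = -w(L³-6Lx²+4x³)/(24EI) = -11·(6³-6·6·(12/5)²+4·(12/5)³)/(24·200000) = -3663/25000000 rad
Load 3 — triangular load w₀=-8 kN/m (0→w₀ over full span):
  θ_3 = -w₀(7L⁴-30L²x²+15x⁴)/(360LEI) = -(-8)·(7·6⁴-30·6²·(12/5)²+15·(12/5)⁴)/(360·6·200000) = 969/15625000 rad
Superposition: θ = Σ θ_i = -28589/375000000 rad ≈ -0.000076 rad

θ(12/5) = -28589/375000000 rad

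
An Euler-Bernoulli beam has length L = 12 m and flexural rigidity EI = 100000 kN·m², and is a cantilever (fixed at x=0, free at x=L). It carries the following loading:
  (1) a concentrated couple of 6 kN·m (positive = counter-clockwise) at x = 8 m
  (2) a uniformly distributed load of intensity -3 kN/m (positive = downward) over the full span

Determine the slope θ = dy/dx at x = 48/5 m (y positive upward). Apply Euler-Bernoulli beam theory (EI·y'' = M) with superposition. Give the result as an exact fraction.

θ(48/5) = 7071/781250 rad

Load 1 — applied couple M₀=6 kN·m at a=8 m (b=L-a=4):
  θ_1 = M₀a/EI  [x>a] = 6·8/100000 = 3/6250 rad
Load 2 — uniform load w=-3 kN/m over full span:
  θ_2 = -wx(x²-3Lx+3L²)/(6EI) = -(-3)·(48/5)·((48/5)²-3·12·(48/5)+3·12²)/(6·100000) = 3348/390625 rad
Superposition: θ = Σ θ_i = 7071/781250 rad ≈ 0.009051 rad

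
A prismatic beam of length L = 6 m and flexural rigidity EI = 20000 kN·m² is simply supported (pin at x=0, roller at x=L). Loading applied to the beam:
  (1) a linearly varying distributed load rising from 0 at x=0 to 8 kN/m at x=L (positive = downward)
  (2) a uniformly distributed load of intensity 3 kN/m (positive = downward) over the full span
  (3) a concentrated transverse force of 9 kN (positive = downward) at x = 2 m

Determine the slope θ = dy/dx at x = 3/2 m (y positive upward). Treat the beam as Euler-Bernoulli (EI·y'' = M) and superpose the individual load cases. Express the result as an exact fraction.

θ(3/2) = -9071/3200000 rad

Load 1 — triangular load w₀=8 kN/m (0→w₀ over full span):
  θ_1 = -w₀(7L⁴-30L²x²+15x⁴)/(360LEI) = -8·(7·6⁴-30·6²·(3/2)²+15·(3/2)⁴)/(360·6·20000) = -3981/3200000 rad
Load 2 — uniform load w=3 kN/m over full span:
  θ_2 = -w(L³-6Lx²+4x³)/(24EI) = -3·(6³-6·6·(3/2)²+4·(3/2)³)/(24·20000) = -297/320000 rad
Load 3 — point force P=9 kN at a=2 m (b=L-a=4):
  θ_3 = -Pb(L²-b²-3x²)/(6LEI)  [x≤a] = -9·4·(6²-4²-3·(3/2)²)/(6·6·20000) = -53/80000 rad
Superposition: θ = Σ θ_i = -9071/3200000 rad ≈ -0.002835 rad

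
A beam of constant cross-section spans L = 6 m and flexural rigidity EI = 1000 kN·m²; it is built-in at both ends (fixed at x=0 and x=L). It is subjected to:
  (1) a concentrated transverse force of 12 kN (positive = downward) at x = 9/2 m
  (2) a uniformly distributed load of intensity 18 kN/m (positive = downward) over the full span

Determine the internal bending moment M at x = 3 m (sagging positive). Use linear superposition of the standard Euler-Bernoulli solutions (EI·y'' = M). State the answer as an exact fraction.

Load 1 — point force P=12 kN at a=9/2 m (b=L-a=3/2):
  M_1 = Pb²(3a+b)x/L³ - Pab²/L²  [x≤a] = 12·(3/2)²·(3·(9/2)+(3/2))·3/6³ - 12·(9/2)·(3/2)²/6² = 9/4 kN·m
Load 2 — uniform load w=18 kN/m over full span:
  M_2 = wLx/2 - wL²/12 - wx²/2 = 18·6·3/2 - 18·6²/12 - 18·3²/2 = 27 kN·m
Superposition: M = Σ M_i = 117/4 kN·m ≈ 29.250000 kN·m

M(3) = 117/4 kN·m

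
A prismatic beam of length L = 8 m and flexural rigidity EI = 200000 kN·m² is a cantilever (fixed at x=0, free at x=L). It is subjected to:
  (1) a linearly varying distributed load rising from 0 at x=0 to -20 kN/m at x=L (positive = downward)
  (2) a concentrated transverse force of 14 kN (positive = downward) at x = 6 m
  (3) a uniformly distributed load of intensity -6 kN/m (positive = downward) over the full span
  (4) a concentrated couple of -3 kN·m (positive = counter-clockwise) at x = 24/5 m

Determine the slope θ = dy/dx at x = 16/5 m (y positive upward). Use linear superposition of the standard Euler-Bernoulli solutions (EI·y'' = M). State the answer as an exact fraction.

θ(16/5) = 9073/1562500 rad

Load 1 — triangular load w₀=-20 kN/m (0→w₀ over full span):
  θ_1 = (w₀Lx²/4-w₀L²x/3-w₀x⁴/(24L))/EI = ((-20)·8·(16/5)²/4-(-20)·8²·(16/5)/3-(-20)·(16/5)⁴/(24·8))/200000 = 1888/390625 rad
Load 2 — point force P=14 kN at a=6 m (b=L-a=2):
  θ_2 = -Px(2a-x)/(2EI)  [x≤a] = -14·(16/5)·(2·6-(16/5))/(2·200000) = -77/78125 rad
Load 3 — uniform load w=-6 kN/m over full span:
  θ_3 = -wx(x²-3Lx+3L²)/(6EI) = -(-6)·(16/5)·((16/5)²-3·8·(16/5)+3·8²)/(6·200000) = 784/390625 rad
Load 4 — applied couple M₀=-3 kN·m at a=24/5 m (b=L-a=16/5):
  θ_4 = M₀x/EI  [x≤a] = (-3)·(16/5)/200000 = -3/62500 rad
Superposition: θ = Σ θ_i = 9073/1562500 rad ≈ 0.005807 rad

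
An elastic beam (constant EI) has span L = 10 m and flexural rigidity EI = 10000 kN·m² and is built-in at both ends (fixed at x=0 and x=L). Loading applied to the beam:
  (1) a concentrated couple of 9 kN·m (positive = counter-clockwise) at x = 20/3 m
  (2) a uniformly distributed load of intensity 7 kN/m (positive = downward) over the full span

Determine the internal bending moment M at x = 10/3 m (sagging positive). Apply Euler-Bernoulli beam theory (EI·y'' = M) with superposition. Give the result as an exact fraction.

M(10/3) = 184/9 kN·m

Load 1 — applied couple M₀=9 kN·m at a=20/3 m (b=L-a=10/3):
  M_1 = R_Ax - M_A  [x≤a] with R_A=6/5, M_A=3 = (6/5)·(10/3) - 3 = 1 kN·m
Load 2 — uniform load w=7 kN/m over full span:
  M_2 = wLx/2 - wL²/12 - wx²/2 = 7·10·(10/3)/2 - 7·10²/12 - 7·(10/3)²/2 = 175/9 kN·m
Superposition: M = Σ M_i = 184/9 kN·m ≈ 20.444444 kN·m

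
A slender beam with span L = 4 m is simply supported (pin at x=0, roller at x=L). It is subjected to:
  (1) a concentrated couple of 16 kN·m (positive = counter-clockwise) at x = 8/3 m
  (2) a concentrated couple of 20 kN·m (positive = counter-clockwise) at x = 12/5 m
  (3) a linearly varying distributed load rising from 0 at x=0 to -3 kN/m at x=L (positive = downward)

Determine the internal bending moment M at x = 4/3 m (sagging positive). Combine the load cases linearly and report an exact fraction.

M(4/3) = 260/27 kN·m

Load 1 — applied couple M₀=16 kN·m at a=8/3 m (b=L-a=4/3):
  M_1 = M₀x/L  [x≤a] = 16·(4/3)/4 = 16/3 kN·m
Load 2 — applied couple M₀=20 kN·m at a=12/5 m (b=L-a=8/5):
  M_2 = M₀x/L  [x≤a] = 20·(4/3)/4 = 20/3 kN·m
Load 3 — triangular load w₀=-3 kN/m (0→w₀ over full span):
  M_3 = w₀Lx/6 - w₀x³/(6L) = (-3)·4·(4/3)/6 - (-3)·(4/3)³/(6·4) = -64/27 kN·m
Superposition: M = Σ M_i = 260/27 kN·m ≈ 9.629630 kN·m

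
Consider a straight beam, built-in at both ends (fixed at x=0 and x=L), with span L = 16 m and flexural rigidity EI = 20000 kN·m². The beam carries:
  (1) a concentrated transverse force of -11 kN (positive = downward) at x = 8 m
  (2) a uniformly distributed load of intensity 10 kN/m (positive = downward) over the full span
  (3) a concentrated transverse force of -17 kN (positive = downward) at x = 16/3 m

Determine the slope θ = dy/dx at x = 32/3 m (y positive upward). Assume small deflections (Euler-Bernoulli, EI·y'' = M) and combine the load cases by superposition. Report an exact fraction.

Load 1 — point force P=-11 kN at a=8 m (b=L-a=8):
  θ_1 = Pa²(L-x)(2bL-(3b+a)(L-x))/(2L³EI)  [x>a] = (-11)·8²·(16-(32/3))·(2·8·16-(3·8+8)·(16-(32/3)))/(2·16³·20000) = -11/5625 rad
Load 2 — uniform load w=10 kN/m over full span:
  θ_2 = -wx(L-x)(L-2x)/(12EI) = -10·(32/3)·(16-(32/3))·(16-2·(32/3))/(12·20000) = 128/10125 rad
Load 3 — point force P=-17 kN at a=16/3 m (b=L-a=32/3):
  θ_3 = Pa²(L-x)(2bL-(3b+a)(L-x))/(2L³EI)  [x>a] = (-17)·(16/3)²·(16-(32/3))·(2·(32/3)·16-(3·(32/3)+(16/3))·(16-(32/3)))/(2·16³·20000) = -68/30375 rad
Superposition: θ = Σ θ_i = 1283/151875 rad ≈ 0.008448 rad

θ(32/3) = 1283/151875 rad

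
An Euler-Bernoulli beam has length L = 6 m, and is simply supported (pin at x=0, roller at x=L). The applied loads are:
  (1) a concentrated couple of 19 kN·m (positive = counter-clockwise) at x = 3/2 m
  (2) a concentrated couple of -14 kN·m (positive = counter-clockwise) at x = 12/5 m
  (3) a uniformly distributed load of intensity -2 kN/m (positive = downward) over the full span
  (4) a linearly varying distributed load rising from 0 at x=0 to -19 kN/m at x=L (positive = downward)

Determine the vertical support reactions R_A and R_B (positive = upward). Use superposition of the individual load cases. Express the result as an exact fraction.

R_A = -145/6 kN, R_B = -269/6 kN

Load 1 — applied couple M₀=19 kN·m at a=3/2 m (b=L-a=9/2):
  R_A = M₀/L = 19/6 kN
  R_B = -M₀/L = -19/6 kN
Load 2 — applied couple M₀=-14 kN·m at a=12/5 m (b=L-a=18/5):
  R_A = M₀/L = (-14)/6 = -7/3 kN
  R_B = -M₀/L = -(-14)/6 = 7/3 kN
Load 3 — uniform load w=-2 kN/m over full span:
  R_A = wL/2 = (-2)·6/2 = -6 kN
  R_B = wL/2 = (-2)·6/2 = -6 kN
Load 4 — triangular load w₀=-19 kN/m (0→w₀ over full span):
  R_A = w₀L/6 = (-19)·6/6 = -19 kN
  R_B = w₀L/3 = (-19)·6/3 = -38 kN
Superposition: R_A = -145/6 kN, R_B = -269/6 kN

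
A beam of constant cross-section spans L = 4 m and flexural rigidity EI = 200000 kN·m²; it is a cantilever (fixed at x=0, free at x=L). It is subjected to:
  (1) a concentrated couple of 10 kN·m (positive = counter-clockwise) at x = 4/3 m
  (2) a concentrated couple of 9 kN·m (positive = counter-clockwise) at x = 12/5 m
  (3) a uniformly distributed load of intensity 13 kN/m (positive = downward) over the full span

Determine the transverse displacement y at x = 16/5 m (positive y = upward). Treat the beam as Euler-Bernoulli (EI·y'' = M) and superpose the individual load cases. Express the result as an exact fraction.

y(16/5) = -160531/140625000 m

Load 1 — applied couple M₀=10 kN·m at a=4/3 m (b=L-a=8/3):
  y_1 = M₀a(2x-a)/(2EI)  [x>a] = 10·(4/3)·(2·(16/5)-(4/3))/(2·200000) = 19/112500 m
Load 2 — applied couple M₀=9 kN·m at a=12/5 m (b=L-a=8/5):
  y_2 = M₀a(2x-a)/(2EI)  [x>a] = 9·(12/5)·(2·(16/5)-(12/5))/(2·200000) = 27/125000 m
Load 3 — uniform load w=13 kN/m over full span:
  y_3 = -wx²(x²-4Lx+6L²)/(24EI) = -13·(16/5)²·((16/5)²-4·4·(16/5)+6·4²)/(24·200000) = -8944/5859375 m
Superposition: y = Σ y_i = -160531/140625000 m ≈ -0.001142 m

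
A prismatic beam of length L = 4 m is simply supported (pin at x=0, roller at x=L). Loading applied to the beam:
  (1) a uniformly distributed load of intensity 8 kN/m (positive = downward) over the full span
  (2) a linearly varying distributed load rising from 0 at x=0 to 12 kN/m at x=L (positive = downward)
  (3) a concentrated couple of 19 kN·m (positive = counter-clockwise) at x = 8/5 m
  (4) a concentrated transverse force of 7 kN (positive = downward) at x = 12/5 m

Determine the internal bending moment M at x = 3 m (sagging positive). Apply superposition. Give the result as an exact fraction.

Load 1 — uniform load w=8 kN/m over full span:
  M_1 = wx(L-x)/2 = 8·3·(4-3)/2 = 12 kN·m
Load 2 — triangular load w₀=12 kN/m (0→w₀ over full span):
  M_2 = w₀Lx/6 - w₀x³/(6L) = 12·4·3/6 - 12·3³/(6·4) = 21/2 kN·m
Load 3 — applied couple M₀=19 kN·m at a=8/5 m (b=L-a=12/5):
  M_3 = M₀x/L - M₀  [x>a] = 19·3/4 - 19 = -19/4 kN·m
Load 4 — point force P=7 kN at a=12/5 m (b=L-a=8/5):
  M_4 = Pa(L-x)/L  [x>a] = 7·(12/5)·(4-3)/4 = 21/5 kN·m
Superposition: M = Σ M_i = 439/20 kN·m ≈ 21.950000 kN·m

M(3) = 439/20 kN·m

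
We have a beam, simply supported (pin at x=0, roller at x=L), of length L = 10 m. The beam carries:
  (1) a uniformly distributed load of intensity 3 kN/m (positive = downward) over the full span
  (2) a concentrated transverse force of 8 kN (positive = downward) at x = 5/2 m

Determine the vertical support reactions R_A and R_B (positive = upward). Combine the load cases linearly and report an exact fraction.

R_A = 21 kN, R_B = 17 kN

Load 1 — uniform load w=3 kN/m over full span:
  R_A = wL/2 = 3·10/2 = 15 kN
  R_B = wL/2 = 3·10/2 = 15 kN
Load 2 — point force P=8 kN at a=5/2 m (b=L-a=15/2):
  R_A = Pb/L = 8·(15/2)/10 = 6 kN
  R_B = Pa/L = 8·(5/2)/10 = 2 kN
Superposition: R_A = 21 kN, R_B = 17 kN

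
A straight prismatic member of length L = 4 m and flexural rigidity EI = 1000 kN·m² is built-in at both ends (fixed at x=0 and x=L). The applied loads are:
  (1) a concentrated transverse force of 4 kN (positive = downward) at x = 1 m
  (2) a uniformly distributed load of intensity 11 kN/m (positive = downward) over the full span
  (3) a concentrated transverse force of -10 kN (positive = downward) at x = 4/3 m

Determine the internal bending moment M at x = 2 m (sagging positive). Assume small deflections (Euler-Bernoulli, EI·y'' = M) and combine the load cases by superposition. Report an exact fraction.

Load 1 — point force P=4 kN at a=1 m (b=L-a=3):
  M_1 = Pa²(a+3b)(L-x)/L³ - Pa²b/L²  [x>a] = 4·1²·(1+3·3)·(4-2)/4³ - 4·1²·3/4² = 1/2 kN·m
Load 2 — uniform load w=11 kN/m over full span:
  M_2 = wLx/2 - wL²/12 - wx²/2 = 11·4·2/2 - 11·4²/12 - 11·2²/2 = 22/3 kN·m
Load 3 — point force P=-10 kN at a=4/3 m (b=L-a=8/3):
  M_3 = Pa²(a+3b)(L-x)/L³ - Pa²b/L²  [x>a] = (-10)·(4/3)²·((4/3)+3·(8/3))·(4-2)/4³ - (-10)·(4/3)²·(8/3)/4² = -20/9 kN·m
Superposition: M = Σ M_i = 101/18 kN·m ≈ 5.611111 kN·m

M(2) = 101/18 kN·m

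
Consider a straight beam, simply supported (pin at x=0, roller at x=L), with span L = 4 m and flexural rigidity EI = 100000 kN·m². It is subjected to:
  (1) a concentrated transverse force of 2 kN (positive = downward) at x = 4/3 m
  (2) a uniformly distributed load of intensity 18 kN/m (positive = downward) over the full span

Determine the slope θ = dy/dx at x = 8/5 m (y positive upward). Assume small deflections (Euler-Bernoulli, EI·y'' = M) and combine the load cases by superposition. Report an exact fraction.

Load 1 — point force P=2 kN at a=4/3 m (b=L-a=8/3):
  θ_1 = -Pa(2L²-6Lx+3x²+a²)/(6LEI)  [x>a] = -2·(4/3)·(2·4²-6·4·(8/5)+3·(8/5)²+(4/3)²)/(6·4·100000) = -43/12656250 rad
Load 2 — uniform load w=18 kN/m over full span:
  θ_2 = -w(L³-6Lx²+4x³)/(24EI) = -18·(4³-6·4·(8/5)²+4·(8/5)³)/(24·100000) = -111/781250 rad
Superposition: θ = Σ θ_i = -4603/31640625 rad ≈ -0.000145 rad

θ(8/5) = -4603/31640625 rad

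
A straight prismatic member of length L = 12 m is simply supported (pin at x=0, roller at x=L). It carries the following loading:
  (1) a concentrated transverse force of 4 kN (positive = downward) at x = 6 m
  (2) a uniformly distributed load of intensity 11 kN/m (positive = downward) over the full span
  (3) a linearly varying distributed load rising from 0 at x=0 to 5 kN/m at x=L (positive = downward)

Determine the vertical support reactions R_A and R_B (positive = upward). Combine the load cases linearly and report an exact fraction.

Load 1 — point force P=4 kN at a=6 m (b=L-a=6):
  R_A = Pb/L = 4·6/12 = 2 kN
  R_B = Pa/L = 4·6/12 = 2 kN
Load 2 — uniform load w=11 kN/m over full span:
  R_A = wL/2 = 11·12/2 = 66 kN
  R_B = wL/2 = 11·12/2 = 66 kN
Load 3 — triangular load w₀=5 kN/m (0→w₀ over full span):
  R_A = w₀L/6 = 5·12/6 = 10 kN
  R_B = w₀L/3 = 5·12/3 = 20 kN
Superposition: R_A = 78 kN, R_B = 88 kN

R_A = 78 kN, R_B = 88 kN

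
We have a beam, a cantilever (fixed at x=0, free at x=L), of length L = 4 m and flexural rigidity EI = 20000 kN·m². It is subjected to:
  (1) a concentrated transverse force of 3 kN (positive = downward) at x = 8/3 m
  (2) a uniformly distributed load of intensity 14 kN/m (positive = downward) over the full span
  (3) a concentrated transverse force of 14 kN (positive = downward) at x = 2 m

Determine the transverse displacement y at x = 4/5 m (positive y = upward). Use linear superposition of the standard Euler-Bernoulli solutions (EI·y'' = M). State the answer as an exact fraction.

Load 1 — point force P=3 kN at a=8/3 m (b=L-a=4/3):
  y_1 = -Px²(3a-x)/(6EI)  [x≤a] = -3·(4/5)²·(3·(8/3)-(4/5))/(6·20000) = -9/78125 m
Load 2 — uniform load w=14 kN/m over full span:
  y_2 = -wx²(x²-4Lx+6L²)/(24EI) = -14·(4/5)²·((4/5)²-4·4·(4/5)+6·4²)/(24·20000) = -1834/1171875 m
Load 3 — point force P=14 kN at a=2 m (b=L-a=2):
  y_3 = -Px²(3a-x)/(6EI)  [x≤a] = -14·(4/5)²·(3·2-(4/5))/(6·20000) = -91/234375 m
Superposition: y = Σ y_i = -808/390625 m ≈ -0.002068 m

y(4/5) = -808/390625 m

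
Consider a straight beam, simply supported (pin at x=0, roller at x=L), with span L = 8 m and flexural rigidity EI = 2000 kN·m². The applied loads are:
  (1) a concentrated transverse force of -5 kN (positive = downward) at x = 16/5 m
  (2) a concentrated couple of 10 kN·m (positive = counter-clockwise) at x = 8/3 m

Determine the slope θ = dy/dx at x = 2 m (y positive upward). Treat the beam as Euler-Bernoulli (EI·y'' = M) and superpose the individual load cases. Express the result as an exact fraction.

θ(2) = 9641/900000 rad

Load 1 — point force P=-5 kN at a=16/5 m (b=L-a=24/5):
  θ_1 = -Pb(L²-b²-3x²)/(6LEI)  [x≤a] = -(-5)·(24/5)·(8²-(24/5)²-3·2²)/(6·8·2000) = 181/25000 rad
Load 2 — applied couple M₀=10 kN·m at a=8/3 m (b=L-a=16/3):
  θ_2 = (M₀x²/(2L)+C₁)/EI  [x≤a] with C₁=M₀(3b²-L²)/(6L)=40/9 = (10·2²/(2·8)+(40/9))/2000 = 1/288 rad
Superposition: θ = Σ θ_i = 9641/900000 rad ≈ 0.010712 rad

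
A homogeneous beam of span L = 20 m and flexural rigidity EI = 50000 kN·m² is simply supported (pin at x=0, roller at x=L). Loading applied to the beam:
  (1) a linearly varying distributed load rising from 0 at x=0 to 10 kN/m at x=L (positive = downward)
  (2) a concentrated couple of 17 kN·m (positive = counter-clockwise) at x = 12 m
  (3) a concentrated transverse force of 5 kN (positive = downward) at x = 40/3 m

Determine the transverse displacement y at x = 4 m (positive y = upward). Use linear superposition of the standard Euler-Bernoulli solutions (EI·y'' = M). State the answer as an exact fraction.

y(4) = -160912/1265625 m

Load 1 — triangular load w₀=10 kN/m (0→w₀ over full span):
  y_1 = -w₀x(7L⁴-10L²x²+3x⁴)/(360LEI) = -10·4·(7·20⁴-10·20²·4²+3·4⁴)/(360·20·50000) = -5504/46875 m
Load 2 — applied couple M₀=17 kN·m at a=12 m (b=L-a=8):
  y_2 = (M₀x³/(6L)+C₁x)/EI  [x≤a] with C₁=M₀(3b²-L²)/(6L)=-442/15 = (17·4³/(6·20)+(-442/15)·4)/50000 = -34/15625 m
Load 3 — point force P=5 kN at a=40/3 m (b=L-a=20/3):
  y_3 = -Pbx(L²-b²-x²)/(6LEI)  [x≤a] = -5·(20/3)·4·(20²-(20/3)²-4²)/(6·20·50000) = -382/50625 m
Superposition: y = Σ y_i = -160912/1265625 m ≈ -0.127140 m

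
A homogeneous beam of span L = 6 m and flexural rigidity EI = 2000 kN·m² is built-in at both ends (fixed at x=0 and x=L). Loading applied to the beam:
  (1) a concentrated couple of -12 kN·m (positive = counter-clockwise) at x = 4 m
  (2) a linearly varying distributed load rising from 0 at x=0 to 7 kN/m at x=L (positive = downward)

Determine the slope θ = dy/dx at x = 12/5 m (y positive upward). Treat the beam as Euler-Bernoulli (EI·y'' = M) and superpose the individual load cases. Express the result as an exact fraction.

θ(12/5) = -267/312500 rad

Load 1 — applied couple M₀=-12 kN·m at a=4 m (b=L-a=2):
  θ_1 = (R_Ax²/2 - M_Ax)/EI  [x≤a] with R_A=-8/3, M_A=-4 = ((-8/3)·(12/5)²/2 - (-4)·(12/5))/2000 = 3/3125 rad
Load 2 — triangular load w₀=7 kN/m (0→w₀ over full span):
  θ_2 = -w₀(2x(L-x)(L-2x)(x+2L)+x²(L-x)²)/(120LEI) = -7·(2·(12/5)·(6-(12/5))·(6-2·(12/5))·((12/5)+2·6)+(12/5)²·(6-(12/5))²)/(120·6·2000) = -567/312500 rad
Superposition: θ = Σ θ_i = -267/312500 rad ≈ -0.000854 rad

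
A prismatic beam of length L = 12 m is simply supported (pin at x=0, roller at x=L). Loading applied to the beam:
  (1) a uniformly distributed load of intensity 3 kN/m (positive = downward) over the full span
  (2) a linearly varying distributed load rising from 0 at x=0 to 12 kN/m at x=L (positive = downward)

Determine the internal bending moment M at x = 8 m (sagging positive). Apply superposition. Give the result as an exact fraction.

M(8) = 464/3 kN·m

Load 1 — uniform load w=3 kN/m over full span:
  M_1 = wx(L-x)/2 = 3·8·(12-8)/2 = 48 kN·m
Load 2 — triangular load w₀=12 kN/m (0→w₀ over full span):
  M_2 = w₀Lx/6 - w₀x³/(6L) = 12·12·8/6 - 12·8³/(6·12) = 320/3 kN·m
Superposition: M = Σ M_i = 464/3 kN·m ≈ 154.666667 kN·m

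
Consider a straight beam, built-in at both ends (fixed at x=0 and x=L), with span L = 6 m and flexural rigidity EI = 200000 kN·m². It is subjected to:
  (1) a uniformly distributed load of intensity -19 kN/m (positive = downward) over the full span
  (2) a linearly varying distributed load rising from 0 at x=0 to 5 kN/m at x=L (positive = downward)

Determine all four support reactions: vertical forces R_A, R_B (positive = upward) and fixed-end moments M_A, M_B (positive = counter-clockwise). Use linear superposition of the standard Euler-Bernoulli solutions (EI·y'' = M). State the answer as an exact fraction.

R_A = -105/2 kN, M_A = -51 kN·m, R_B = -93/2 kN, M_B = 48 kN·m

Load 1 — uniform load w=-19 kN/m over full span:
  R_A = wL/2 = (-19)·6/2 = -57 kN
  M_A = wL²/12 = (-19)·6²/12 = -57 kN·m
  R_B = wL/2 = (-19)·6/2 = -57 kN
  M_B = -wL²/12 = -(-19)·6²/12 = 57 kN·m
Load 2 — triangular load w₀=5 kN/m (0→w₀ over full span):
  R_A = 3w₀L/20 = 3·5·6/20 = 9/2 kN
  M_A = w₀L²/30 = 5·6²/30 = 6 kN·m
  R_B = 7w₀L/20 = 7·5·6/20 = 21/2 kN
  M_B = -w₀L²/20 = -5·6²/20 = -9 kN·m
Superposition: R_A = -105/2 kN, M_A = -51 kN·m, R_B = -93/2 kN, M_B = 48 kN·m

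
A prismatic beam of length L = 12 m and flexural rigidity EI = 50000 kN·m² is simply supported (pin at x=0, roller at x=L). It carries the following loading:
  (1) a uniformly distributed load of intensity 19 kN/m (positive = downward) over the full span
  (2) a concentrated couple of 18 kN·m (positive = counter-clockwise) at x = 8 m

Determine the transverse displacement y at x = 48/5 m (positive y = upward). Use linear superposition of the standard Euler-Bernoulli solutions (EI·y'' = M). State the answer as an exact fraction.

Load 1 — uniform load w=19 kN/m over full span:
  y_1 = -wx(L³-2Lx²+x³)/(24EI) = -19·(48/5)·(12³-2·12·(48/5)²+(48/5)³)/(24·50000) = -119016/1953125 m
Load 2 — applied couple M₀=18 kN·m at a=8 m (b=L-a=4):
  y_2 = (M₀x³/(6L)-M₀(x-a)²/2+C₁x)/EI  [x>a] with C₁=M₀(3b²-L²)/(6L)=-24 = (18·(48/5)³/(6·12)-18·((48/5)-8)²/2+(-24)·(48/5))/50000 = -252/390625 m
Superposition: y = Σ y_i = -120276/1953125 m ≈ -0.061581 m

y(48/5) = -120276/1953125 m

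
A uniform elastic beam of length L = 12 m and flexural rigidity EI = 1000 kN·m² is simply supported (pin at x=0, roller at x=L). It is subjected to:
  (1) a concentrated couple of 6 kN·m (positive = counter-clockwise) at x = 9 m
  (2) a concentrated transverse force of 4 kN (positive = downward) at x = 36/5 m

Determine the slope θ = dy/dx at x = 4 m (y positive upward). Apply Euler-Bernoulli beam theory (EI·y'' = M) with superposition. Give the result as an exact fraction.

Load 1 — applied couple M₀=6 kN·m at a=9 m (b=L-a=3):
  θ_1 = (M₀x²/(2L)+C₁)/EI  [x≤a] with C₁=M₀(3b²-L²)/(6L)=-39/4 = (6·4²/(2·12)+(-39/4))/1000 = -23/4000 rad
Load 2 — point force P=4 kN at a=36/5 m (b=L-a=24/5):
  θ_2 = -Pb(L²-b²-3x²)/(6LEI)  [x≤a] = -4·(24/5)·(12²-(24/5)²-3·4²)/(6·12·1000) = -304/15625 rad
Superposition: θ = Σ θ_i = -12603/500000 rad ≈ -0.025206 rad

θ(4) = -12603/500000 rad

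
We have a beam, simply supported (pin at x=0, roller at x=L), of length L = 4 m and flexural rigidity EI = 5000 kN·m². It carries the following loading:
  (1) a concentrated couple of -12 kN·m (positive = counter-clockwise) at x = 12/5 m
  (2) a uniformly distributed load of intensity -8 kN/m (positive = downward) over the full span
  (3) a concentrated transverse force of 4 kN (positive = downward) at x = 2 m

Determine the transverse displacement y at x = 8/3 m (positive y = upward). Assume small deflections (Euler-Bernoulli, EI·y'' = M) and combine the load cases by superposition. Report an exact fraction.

y(8/3) = 15698/3796875 m

Load 1 — applied couple M₀=-12 kN·m at a=12/5 m (b=L-a=8/5):
  y_1 = (M₀x³/(6L)-M₀(x-a)²/2+C₁x)/EI  [x>a] with C₁=M₀(3b²-L²)/(6L)=104/25 = ((-12)·(8/3)³/(6·4)-(-12)·((8/3)-(12/5))²/2+(104/25)·(8/3))/5000 = 172/421875 m
Load 2 — uniform load w=-8 kN/m over full span:
  y_2 = -wx(L³-2Lx²+x³)/(24EI) = -(-8)·(8/3)·(4³-2·4·(8/3)²+(8/3)³)/(24·5000) = 704/151875 m
Load 3 — point force P=4 kN at a=2 m (b=L-a=2):
  y_3 = -Pa(L-x)(2Lx-a²-x²)/(6LEI)  [x>a] = -4·2·(4-(8/3))·(2·4·(8/3)-2²-(8/3)²)/(6·4·5000) = -46/50625 m
Superposition: y = Σ y_i = 15698/3796875 m ≈ 0.004134 m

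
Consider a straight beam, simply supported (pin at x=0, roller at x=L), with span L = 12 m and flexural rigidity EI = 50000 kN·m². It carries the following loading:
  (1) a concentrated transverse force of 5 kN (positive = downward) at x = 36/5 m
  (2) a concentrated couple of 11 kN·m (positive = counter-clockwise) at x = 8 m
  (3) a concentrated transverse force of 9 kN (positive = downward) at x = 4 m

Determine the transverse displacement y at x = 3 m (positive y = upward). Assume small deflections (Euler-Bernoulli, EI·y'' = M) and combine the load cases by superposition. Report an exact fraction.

Load 1 — point force P=5 kN at a=36/5 m (b=L-a=24/5):
  y_1 = -Pbx(L²-b²-x²)/(6LEI)  [x≤a] = -5·(24/5)·3·(12²-(24/5)²-3²)/(6·12·50000) = -2799/1250000 m
Load 2 — applied couple M₀=11 kN·m at a=8 m (b=L-a=4):
  y_2 = (M₀x³/(6L)+C₁x)/EI  [x≤a] with C₁=M₀(3b²-L²)/(6L)=-44/3 = (11·3³/(6·12)+(-44/3)·3)/50000 = -319/400000 m
Load 3 — point force P=9 kN at a=4 m (b=L-a=8):
  y_3 = -Pbx(L²-b²-x²)/(6LEI)  [x≤a] = -9·8·3·(12²-8²-3²)/(6·12·50000) = -213/50000 m
Superposition: y = Σ y_i = -72967/10000000 m ≈ -0.007297 m

y(3) = -72967/10000000 m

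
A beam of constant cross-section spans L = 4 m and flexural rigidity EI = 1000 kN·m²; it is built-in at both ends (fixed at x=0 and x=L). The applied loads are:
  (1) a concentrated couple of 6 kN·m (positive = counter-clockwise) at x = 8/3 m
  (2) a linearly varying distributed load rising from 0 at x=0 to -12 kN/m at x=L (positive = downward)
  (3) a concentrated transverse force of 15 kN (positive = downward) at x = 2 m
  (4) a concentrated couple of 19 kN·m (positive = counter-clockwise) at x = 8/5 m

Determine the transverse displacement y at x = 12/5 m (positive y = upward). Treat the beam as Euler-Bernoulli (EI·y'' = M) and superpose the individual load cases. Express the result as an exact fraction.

Load 1 — applied couple M₀=6 kN·m at a=8/3 m (b=L-a=4/3):
  y_1 = (R_Ax³/6 - M_Ax²/2)/EI  [x≤a] with R_A=2, M_A=2 = (2·(12/5)³/6 - 2·(12/5)²/2)/1000 = -18/15625 m
Load 2 — triangular load w₀=-12 kN/m (0→w₀ over full span):
  y_2 = -w₀x²(L-x)²(x+2L)/(120LEI) = -(-12)·(12/5)²·(4-(12/5))²·((12/5)+2·4)/(120·4·1000) = 7488/1953125 m
Load 3 — point force P=15 kN at a=2 m (b=L-a=2):
  y_3 = -Pa²(L-x)²(3bL-(3b+a)(L-x))/(6L³EI)  [x>a] = -15·2²·(4-(12/5))²·(3·2·4-(3·2+2)·(4-(12/5)))/(6·4³·1000) = -14/3125 m
Load 4 — applied couple M₀=19 kN·m at a=8/5 m (b=L-a=12/5):
  y_4 = (R_Ax³/6 - M_Ax²/2 - M₀(x-a)²/2)/EI  [x>a] with R_A=171/25, M_A=57/25 = ((171/25)·(12/5)³/6 - (57/25)·(12/5)²/2 - 19·((12/5)-(8/5))²/2)/1000 = 1216/390625 m
Superposition: y = Σ y_i = 2568/1953125 m ≈ 0.001315 m

y(12/5) = 2568/1953125 m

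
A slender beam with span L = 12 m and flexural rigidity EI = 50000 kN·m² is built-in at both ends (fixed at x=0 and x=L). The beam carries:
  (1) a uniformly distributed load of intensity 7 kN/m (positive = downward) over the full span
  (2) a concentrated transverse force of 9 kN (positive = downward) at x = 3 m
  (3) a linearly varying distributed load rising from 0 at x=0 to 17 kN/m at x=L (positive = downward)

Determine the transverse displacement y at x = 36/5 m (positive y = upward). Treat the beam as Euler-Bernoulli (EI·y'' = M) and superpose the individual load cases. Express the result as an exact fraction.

y(36/5) = -6411717/390625000 m

Load 1 — uniform load w=7 kN/m over full span:
  y_1 = -wx²(L-x)²/(24EI) = -7·(36/5)²·(12-(36/5))²/(24·50000) = -13608/1953125 m
Load 2 — point force P=9 kN at a=3 m (b=L-a=9):
  y_2 = -Pa²(L-x)²(3bL-(3b+a)(L-x))/(6L³EI)  [x>a] = -9·3²·(12-(36/5))²·(3·9·12-(3·9+3)·(12-(36/5)))/(6·12³·50000) = -81/125000 m
Load 3 — triangular load w₀=17 kN/m (0→w₀ over full span):
  y_3 = -w₀x²(L-x)²(x+2L)/(120LEI) = -17·(36/5)²·(12-(36/5))²·((36/5)+2·12)/(120·12·50000) = -429624/48828125 m
Superposition: y = Σ y_i = -6411717/390625000 m ≈ -0.016414 m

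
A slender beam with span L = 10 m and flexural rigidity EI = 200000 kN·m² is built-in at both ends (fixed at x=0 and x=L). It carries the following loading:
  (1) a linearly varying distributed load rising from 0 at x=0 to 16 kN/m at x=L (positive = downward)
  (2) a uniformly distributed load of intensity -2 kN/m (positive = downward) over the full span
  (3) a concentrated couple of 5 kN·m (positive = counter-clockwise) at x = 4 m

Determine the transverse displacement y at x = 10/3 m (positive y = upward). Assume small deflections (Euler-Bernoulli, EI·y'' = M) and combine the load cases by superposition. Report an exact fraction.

y(10/3) = -8119/14580000 m

Load 1 — triangular load w₀=16 kN/m (0→w₀ over full span):
  y_1 = -w₀x²(L-x)²(x+2L)/(120LEI) = -16·(10/3)²·(10-(10/3))²·((10/3)+2·10)/(120·10·200000) = -14/18225 m
Load 2 — uniform load w=-2 kN/m over full span:
  y_2 = -wx²(L-x)²/(24EI) = -(-2)·(10/3)²·(10-(10/3))²/(24·200000) = 1/4860 m
Load 3 — applied couple M₀=5 kN·m at a=4 m (b=L-a=6):
  y_3 = (R_Ax³/6 - M_Ax²/2)/EI  [x≤a] with R_A=18/25, M_A=3/5 = ((18/25)·(10/3)³/6 - (3/5)·(10/3)²/2)/200000 = 1/180000 m
Superposition: y = Σ y_i = -8119/14580000 m ≈ -0.000557 m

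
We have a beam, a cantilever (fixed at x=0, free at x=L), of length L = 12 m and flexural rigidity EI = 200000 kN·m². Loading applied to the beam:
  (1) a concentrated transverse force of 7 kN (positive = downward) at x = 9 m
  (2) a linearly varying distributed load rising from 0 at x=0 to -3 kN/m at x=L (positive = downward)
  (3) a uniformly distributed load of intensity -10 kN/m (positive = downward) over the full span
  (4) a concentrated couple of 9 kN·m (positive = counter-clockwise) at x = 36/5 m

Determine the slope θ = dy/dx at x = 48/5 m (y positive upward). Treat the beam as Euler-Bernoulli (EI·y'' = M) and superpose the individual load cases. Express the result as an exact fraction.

Load 1 — point force P=7 kN at a=9 m (b=L-a=3):
  θ_1 = -Pa²/(2EI)  [x>a] = -7·9²/(2·200000) = -567/400000 rad
Load 2 — triangular load w₀=-3 kN/m (0→w₀ over full span):
  θ_2 = (w₀Lx²/4-w₀L²x/3-w₀x⁴/(24L))/EI = ((-3)·12·(48/5)²/4-(-3)·12²·(48/5)/3-(-3)·(48/5)⁴/(24·12))/200000 = 6264/1953125 rad
Load 3 — uniform load w=-10 kN/m over full span:
  θ_3 = -wx(x²-3Lx+3L²)/(6EI) = -(-10)·(48/5)·((48/5)²-3·12·(48/5)+3·12²)/(6·200000) = 1116/78125 rad
Load 4 — applied couple M₀=9 kN·m at a=36/5 m (b=L-a=24/5):
  θ_4 = M₀a/EI  [x>a] = 9·(36/5)/200000 = 81/250000 rad
Superposition: θ = Σ θ_i = 4099617/250000000 rad ≈ 0.016398 rad

θ(48/5) = 4099617/250000000 rad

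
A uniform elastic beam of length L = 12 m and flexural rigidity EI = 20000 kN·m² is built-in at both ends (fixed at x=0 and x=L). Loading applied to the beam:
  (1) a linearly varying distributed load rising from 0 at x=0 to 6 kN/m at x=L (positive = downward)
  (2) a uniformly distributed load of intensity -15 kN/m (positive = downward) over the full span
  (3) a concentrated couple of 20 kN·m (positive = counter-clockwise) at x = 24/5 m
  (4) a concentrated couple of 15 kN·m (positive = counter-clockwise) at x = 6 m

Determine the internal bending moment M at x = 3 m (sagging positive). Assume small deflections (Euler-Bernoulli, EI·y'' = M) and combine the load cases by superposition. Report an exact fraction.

Load 1 — triangular load w₀=6 kN/m (0→w₀ over full span):
  M_1 = 3w₀Lx/20 - w₀L²/30 - w₀x³/(6L) = 3·6·12·3/20 - 6·12²/30 - 6·3³/(6·12) = 27/20 kN·m
Load 2 — uniform load w=-15 kN/m over full span:
  M_2 = wLx/2 - wL²/12 - wx²/2 = (-15)·12·3/2 - (-15)·12²/12 - (-15)·3²/2 = -45/2 kN·m
Load 3 — applied couple M₀=20 kN·m at a=24/5 m (b=L-a=36/5):
  M_3 = R_Ax - M_A  [x≤a] with R_A=12/5, M_A=12/5 = (12/5)·3 - (12/5) = 24/5 kN·m
Load 4 — applied couple M₀=15 kN·m at a=6 m (b=L-a=6):
  M_4 = R_Ax - M_A  [x≤a] with R_A=15/8, M_A=15/4 = (15/8)·3 - (15/4) = 15/8 kN·m
Superposition: M = Σ M_i = -579/40 kN·m ≈ -14.475000 kN·m

M(3) = -579/40 kN·m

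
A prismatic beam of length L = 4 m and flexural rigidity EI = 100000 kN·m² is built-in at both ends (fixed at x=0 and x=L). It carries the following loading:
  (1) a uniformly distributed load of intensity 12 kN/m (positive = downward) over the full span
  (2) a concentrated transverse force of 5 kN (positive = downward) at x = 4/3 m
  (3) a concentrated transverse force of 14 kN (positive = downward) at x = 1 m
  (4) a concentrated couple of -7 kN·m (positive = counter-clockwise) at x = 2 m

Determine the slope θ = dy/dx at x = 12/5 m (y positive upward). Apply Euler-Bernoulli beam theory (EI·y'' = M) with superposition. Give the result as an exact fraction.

Load 1 — uniform load w=12 kN/m over full span:
  θ_1 = -wx(L-x)(L-2x)/(12EI) = -12·(12/5)·(4-(12/5))·(4-2·(12/5))/(12·100000) = 12/390625 rad
Load 2 — point force P=5 kN at a=4/3 m (b=L-a=8/3):
  θ_2 = Pa²(L-x)(2bL-(3b+a)(L-x))/(2L³EI)  [x>a] = 5·(4/3)²·(4-(12/5))·(2·(8/3)·4-(3·(8/3)+(4/3))·(4-(12/5)))/(2·4³·100000) = 1/140625 rad
Load 3 — point force P=14 kN at a=1 m (b=L-a=3):
  θ_3 = Pa²(L-x)(2bL-(3b+a)(L-x))/(2L³EI)  [x>a] = 14·1²·(4-(12/5))·(2·3·4-(3·3+1)·(4-(12/5)))/(2·4³·100000) = 7/500000 rad
Load 4 — applied couple M₀=-7 kN·m at a=2 m (b=L-a=2):
  θ_4 = (R_Ax²/2 - M_Ax - M₀(x-a))/EI  [x>a] with R_A=-21/8, M_A=-7/4 = ((-21/8)·(12/5)²/2 - (-7/4)·(12/5) - (-7)·((12/5)-2))/100000 = -7/1250000 rad
Superposition: θ = Σ θ_i = 5201/112500000 rad ≈ 0.000046 rad

θ(12/5) = 5201/112500000 rad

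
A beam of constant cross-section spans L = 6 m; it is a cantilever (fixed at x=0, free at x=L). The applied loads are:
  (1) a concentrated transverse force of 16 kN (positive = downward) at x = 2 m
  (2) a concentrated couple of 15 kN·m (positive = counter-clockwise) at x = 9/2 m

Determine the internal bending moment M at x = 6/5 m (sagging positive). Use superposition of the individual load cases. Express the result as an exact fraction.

Load 1 — point force P=16 kN at a=2 m (b=L-a=4):
  M_1 = -P(a-x)  [x≤a] = -16·(2-(6/5)) = -64/5 kN·m
Load 2 — applied couple M₀=15 kN·m at a=9/2 m (b=L-a=3/2):
  M_2 = M₀  [x≤a] = 15 = 15 kN·m
Superposition: M = Σ M_i = 11/5 kN·m ≈ 2.200000 kN·m

M(6/5) = 11/5 kN·m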